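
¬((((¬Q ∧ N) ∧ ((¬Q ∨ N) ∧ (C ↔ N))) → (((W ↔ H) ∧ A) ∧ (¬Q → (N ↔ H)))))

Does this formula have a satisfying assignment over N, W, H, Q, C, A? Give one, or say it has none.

N: True, W: True, H: True, Q: False, C: True, A: False

  ¬((((¬Q ∧ N) ∧ ((¬Q ∨ N) ∧ (C ↔ N))) → (((W ↔ H) ∧ A) ∧ (¬Q → (N ↔ H))))) = True
    ((¬Q ∧ N) ∧ ((¬Q ∨ N) ∧ (C ↔ N))) → (((W ↔ H) ∧ A) ∧ (¬Q → (N ↔ H))) = False
      (¬Q ∧ N) ∧ ((¬Q ∨ N) ∧ (C ↔ N)) = True
        ¬Q ∧ N = True
          ¬Q = True
        (¬Q ∨ N) ∧ (C ↔ N) = True
          ¬Q ∨ N = True
            ¬Q = True
          C ↔ N = True
      ((W ↔ H) ∧ A) ∧ (¬Q → (N ↔ H)) = False
        (W ↔ H) ∧ A = False
          W ↔ H = True
        ¬Q → (N ↔ H) = True
          ¬Q = True
          N ↔ H = True
The formula evaluates to True.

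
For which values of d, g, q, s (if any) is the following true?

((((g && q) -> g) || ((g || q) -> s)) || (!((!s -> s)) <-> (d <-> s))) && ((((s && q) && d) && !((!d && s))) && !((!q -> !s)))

Unsatisfiable — no assignment works.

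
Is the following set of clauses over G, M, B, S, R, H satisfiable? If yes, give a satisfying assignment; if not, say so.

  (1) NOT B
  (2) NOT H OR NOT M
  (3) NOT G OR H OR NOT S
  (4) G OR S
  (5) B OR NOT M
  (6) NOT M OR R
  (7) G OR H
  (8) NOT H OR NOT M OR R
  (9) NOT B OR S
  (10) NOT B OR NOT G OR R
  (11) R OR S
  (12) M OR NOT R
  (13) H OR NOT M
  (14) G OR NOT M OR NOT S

G = False; M = False; B = False; S = True; R = False; H = True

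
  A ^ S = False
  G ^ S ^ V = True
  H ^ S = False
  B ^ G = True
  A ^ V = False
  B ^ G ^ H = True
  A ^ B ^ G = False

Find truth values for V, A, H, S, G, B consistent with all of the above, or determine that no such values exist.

The formula is unsatisfiable.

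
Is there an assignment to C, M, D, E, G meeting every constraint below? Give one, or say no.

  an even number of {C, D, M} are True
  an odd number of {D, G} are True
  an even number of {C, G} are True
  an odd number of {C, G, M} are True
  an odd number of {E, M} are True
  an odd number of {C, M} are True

C = False, M = True, D = True, E = False, G = False

{C, D, M}: 2 true → even ✓
{D, G}: 1 true → odd ✓
{C, G}: 0 true → even ✓
{C, G, M}: 1 true → odd ✓
{E, M}: 1 true → odd ✓
{C, M}: 1 true → odd ✓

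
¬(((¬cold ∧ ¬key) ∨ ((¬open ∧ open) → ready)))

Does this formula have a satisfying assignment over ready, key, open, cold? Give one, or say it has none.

Unsatisfiable — no assignment works.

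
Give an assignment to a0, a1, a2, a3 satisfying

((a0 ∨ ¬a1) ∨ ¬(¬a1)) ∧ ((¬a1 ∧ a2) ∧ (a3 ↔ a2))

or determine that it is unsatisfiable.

a0: True, a1: False, a2: True, a3: True

  (a0 ∨ ¬a1) ∨ ¬(¬a1) = True
    a0 ∨ ¬a1 = True
      ¬a1 = True
    ¬(¬a1) = False
      ¬a1 = True
  (¬a1 ∧ a2) ∧ (a3 ↔ a2) = True
    ¬a1 ∧ a2 = True
      ¬a1 = True
    a3 ↔ a2 = True
Both conjuncts True, so the formula holds.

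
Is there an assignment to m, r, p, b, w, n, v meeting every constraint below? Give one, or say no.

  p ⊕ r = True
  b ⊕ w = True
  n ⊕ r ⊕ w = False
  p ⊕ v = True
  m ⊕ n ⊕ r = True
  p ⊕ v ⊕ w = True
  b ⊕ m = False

m = True; r = False; p = True; b = True; w = False; n = False; v = False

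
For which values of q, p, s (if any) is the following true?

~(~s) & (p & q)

q=T; p=T; s=T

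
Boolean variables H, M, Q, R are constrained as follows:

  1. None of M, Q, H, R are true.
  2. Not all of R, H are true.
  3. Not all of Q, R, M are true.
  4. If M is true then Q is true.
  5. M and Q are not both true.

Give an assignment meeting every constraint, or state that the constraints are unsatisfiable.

H = False, M = False, Q = False, R = False

  (1) {M, Q, H, R}: 0 true — none ✓
  (2) {R, H}: 0/2 true — not all ✓
  (3) {Q, R, M}: 0/3 true — not all ✓
  (4) M=F ⇒ Q: vacuous ✓
  (5) M=F, Q=F — not both ✓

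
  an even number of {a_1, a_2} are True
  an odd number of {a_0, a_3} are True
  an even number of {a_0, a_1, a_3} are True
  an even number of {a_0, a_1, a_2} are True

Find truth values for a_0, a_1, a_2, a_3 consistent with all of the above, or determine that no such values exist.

a_0: False, a_1: True, a_2: True, a_3: True

{a_1, a_2}: 2 true → even ✓
{a_0, a_3}: 1 true → odd ✓
{a_0, a_1, a_3}: 2 true → even ✓
{a_0, a_1, a_2}: 2 true → even ✓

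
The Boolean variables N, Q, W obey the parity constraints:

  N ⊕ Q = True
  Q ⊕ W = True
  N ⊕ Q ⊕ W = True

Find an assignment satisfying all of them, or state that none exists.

N = False, Q = True, W = False

N ⊕ Q = F ⊕ T = True ✓
Q ⊕ W = T ⊕ F = True ✓
N ⊕ Q ⊕ W = F ⊕ T ⊕ F = True ✓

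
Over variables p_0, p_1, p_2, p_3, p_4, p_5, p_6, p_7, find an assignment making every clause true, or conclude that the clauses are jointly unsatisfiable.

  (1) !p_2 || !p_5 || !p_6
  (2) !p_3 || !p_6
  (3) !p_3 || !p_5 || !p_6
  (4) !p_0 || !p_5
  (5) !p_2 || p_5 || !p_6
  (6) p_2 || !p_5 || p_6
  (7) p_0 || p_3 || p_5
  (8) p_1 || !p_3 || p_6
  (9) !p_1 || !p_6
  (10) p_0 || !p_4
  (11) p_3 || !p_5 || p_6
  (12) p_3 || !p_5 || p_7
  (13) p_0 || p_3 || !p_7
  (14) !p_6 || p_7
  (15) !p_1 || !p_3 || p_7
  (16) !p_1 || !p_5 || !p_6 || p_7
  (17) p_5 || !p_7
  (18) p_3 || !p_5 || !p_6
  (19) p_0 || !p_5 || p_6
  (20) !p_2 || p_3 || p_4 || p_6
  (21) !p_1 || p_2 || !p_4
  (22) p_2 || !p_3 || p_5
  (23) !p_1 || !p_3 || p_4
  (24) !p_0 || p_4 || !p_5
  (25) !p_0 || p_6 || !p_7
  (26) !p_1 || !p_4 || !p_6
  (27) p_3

Case p_3 = True:
  (!p_3 || !p_6) forces p_6 = False.
  (p_1 || !p_3 || p_6) forces p_1 = True.
  (!p_1 || !p_3 || p_7) forces p_7 = True.
  (p_5 || !p_7) forces p_5 = True.
  (!p_0 || !p_5) forces p_0 = False.
  Clause (p_0 || !p_5 || p_6) is falsified — contradiction.
Case p_3 = False:
  Clause (p_3) is falsified — contradiction.
Both cases fail, so the formula is unsatisfiable.

The formula is unsatisfiable.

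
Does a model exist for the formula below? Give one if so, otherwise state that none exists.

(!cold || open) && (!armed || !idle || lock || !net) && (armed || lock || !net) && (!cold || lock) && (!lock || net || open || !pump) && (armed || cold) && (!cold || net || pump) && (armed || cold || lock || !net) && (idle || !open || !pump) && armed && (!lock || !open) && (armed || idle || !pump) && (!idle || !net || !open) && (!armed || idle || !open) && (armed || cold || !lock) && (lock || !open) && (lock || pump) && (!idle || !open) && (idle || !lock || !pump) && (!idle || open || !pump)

idle = True; cold = False; net = False; pump = False; armed = True; lock = True; open = False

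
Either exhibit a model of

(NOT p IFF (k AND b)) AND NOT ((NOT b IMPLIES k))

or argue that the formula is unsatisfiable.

p: True, b: False, k: False

  NOT p IFF (k AND b) = True
    NOT p = False
    k AND b = False
  NOT ((NOT b IMPLIES k)) = True
    NOT b IMPLIES k = False
      NOT b = True
Both conjuncts True, so the formula holds.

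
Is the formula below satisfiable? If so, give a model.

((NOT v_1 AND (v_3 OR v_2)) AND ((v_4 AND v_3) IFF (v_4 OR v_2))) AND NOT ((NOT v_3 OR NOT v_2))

v_1 = False, v_2 = True, v_3 = True, v_4 = True

  (NOT v_1 AND (v_3 OR v_2)) AND ((v_4 AND v_3) IFF (v_4 OR v_2)) = True
    NOT v_1 AND (v_3 OR v_2) = True
      NOT v_1 = True
      v_3 OR v_2 = True
    (v_4 AND v_3) IFF (v_4 OR v_2) = True
      v_4 AND v_3 = True
      v_4 OR v_2 = True
  NOT ((NOT v_3 OR NOT v_2)) = True
    NOT v_3 OR NOT v_2 = False
      NOT v_3 = False
      NOT v_2 = False
Both conjuncts True, so the formula holds.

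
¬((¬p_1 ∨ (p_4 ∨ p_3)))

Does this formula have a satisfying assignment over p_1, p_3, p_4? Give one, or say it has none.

p_1 = True, p_3 = False, p_4 = False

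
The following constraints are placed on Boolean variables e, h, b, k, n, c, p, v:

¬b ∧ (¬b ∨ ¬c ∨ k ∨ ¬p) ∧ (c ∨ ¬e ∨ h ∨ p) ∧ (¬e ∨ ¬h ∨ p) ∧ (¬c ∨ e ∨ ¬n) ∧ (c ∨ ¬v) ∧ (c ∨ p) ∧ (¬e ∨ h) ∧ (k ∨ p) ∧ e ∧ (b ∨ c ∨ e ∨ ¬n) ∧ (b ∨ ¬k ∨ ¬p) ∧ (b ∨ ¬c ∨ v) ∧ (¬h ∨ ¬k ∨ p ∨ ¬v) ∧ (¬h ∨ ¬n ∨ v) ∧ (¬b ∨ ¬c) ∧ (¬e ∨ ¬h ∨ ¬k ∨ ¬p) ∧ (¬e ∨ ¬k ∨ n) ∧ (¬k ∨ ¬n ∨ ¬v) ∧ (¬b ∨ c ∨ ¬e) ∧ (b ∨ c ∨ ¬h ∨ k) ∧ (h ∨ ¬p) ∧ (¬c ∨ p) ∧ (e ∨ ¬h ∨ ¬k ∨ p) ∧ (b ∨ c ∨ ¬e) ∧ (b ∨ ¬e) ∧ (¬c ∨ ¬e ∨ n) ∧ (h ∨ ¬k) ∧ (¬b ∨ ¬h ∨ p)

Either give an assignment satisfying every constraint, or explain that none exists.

Case e = True:
  (¬b) forces b = False.
  Clause (b ∨ ¬e) is falsified — contradiction.
Case e = False:
  Clause (e) is falsified — contradiction.
Both cases fail, so the formula is unsatisfiable.

Unsatisfiable — no assignment works.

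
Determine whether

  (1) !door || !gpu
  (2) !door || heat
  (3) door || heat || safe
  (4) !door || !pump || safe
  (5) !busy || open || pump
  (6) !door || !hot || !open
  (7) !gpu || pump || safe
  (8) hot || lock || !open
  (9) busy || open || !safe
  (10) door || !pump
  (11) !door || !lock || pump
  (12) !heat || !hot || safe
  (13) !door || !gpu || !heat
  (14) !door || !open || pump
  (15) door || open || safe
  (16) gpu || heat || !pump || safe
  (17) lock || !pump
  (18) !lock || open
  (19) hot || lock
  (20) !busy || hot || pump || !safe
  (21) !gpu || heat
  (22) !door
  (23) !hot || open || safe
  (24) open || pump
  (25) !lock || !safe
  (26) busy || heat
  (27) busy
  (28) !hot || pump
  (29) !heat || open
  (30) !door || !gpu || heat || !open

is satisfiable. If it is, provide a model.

Unit clause (!door) forces door = False.
Unit clause (busy) forces busy = True.
In (door || !pump) only !pump is left, so pump = False.
In (open || pump) only open is left, so open = True.
In (!hot || pump) only !hot is left, so hot = False.
In (hot || lock || !open) only lock is left, so lock = True.
In (!busy || hot || pump || !safe) only !safe is left, so safe = False.
In (door || heat || safe) only heat is left, so heat = True.
In (!gpu || pump || safe) only !gpu is left, so gpu = False.
All clauses satisfied.

hot: False, busy: True, heat: True, gpu: False, lock: True, open: True, safe: False, door: False, pump: False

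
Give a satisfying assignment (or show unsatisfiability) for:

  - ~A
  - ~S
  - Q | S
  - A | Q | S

A = False, Q = True, S = False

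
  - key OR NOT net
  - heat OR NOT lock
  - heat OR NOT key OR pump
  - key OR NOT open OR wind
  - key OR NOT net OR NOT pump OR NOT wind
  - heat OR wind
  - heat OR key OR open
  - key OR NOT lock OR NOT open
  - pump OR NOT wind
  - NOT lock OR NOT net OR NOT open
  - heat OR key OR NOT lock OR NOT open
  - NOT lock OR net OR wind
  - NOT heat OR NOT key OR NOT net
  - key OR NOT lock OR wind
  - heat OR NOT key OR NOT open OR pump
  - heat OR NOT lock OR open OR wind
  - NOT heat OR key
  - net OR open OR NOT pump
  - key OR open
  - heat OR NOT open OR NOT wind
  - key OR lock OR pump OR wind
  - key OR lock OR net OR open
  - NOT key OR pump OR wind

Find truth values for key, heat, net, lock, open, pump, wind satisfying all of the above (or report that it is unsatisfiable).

Set key = True.
Set heat = True.
  then (NOT heat OR NOT key OR NOT net) forces net = False.
Set lock = True.
  then (NOT lock OR net OR wind) forces wind = True.
  then (pump OR NOT wind) forces pump = True.
  then (net OR open OR NOT pump) forces open = True.
All clauses satisfied.

key = True, heat = True, net = False, lock = True, open = True, pump = True, wind = True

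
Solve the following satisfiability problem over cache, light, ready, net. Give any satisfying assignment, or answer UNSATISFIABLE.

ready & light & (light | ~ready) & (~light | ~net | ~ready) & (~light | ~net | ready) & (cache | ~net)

cache: True; light: True; ready: True; net: False

Unit clause (ready) forces ready = True.
Unit clause (light) forces light = True.
In (~light | ~net | ~ready) only ~net is left, so net = False.
Set cache = True.
Check each clause:
  (ready): ready holds.
  (light): light holds.
  (light | ~ready): light holds.
  (~light | ~net | ~ready): ~net holds.
  (~light | ~net | ready): ~net holds.
  (cache | ~net): cache holds.
All clauses satisfied.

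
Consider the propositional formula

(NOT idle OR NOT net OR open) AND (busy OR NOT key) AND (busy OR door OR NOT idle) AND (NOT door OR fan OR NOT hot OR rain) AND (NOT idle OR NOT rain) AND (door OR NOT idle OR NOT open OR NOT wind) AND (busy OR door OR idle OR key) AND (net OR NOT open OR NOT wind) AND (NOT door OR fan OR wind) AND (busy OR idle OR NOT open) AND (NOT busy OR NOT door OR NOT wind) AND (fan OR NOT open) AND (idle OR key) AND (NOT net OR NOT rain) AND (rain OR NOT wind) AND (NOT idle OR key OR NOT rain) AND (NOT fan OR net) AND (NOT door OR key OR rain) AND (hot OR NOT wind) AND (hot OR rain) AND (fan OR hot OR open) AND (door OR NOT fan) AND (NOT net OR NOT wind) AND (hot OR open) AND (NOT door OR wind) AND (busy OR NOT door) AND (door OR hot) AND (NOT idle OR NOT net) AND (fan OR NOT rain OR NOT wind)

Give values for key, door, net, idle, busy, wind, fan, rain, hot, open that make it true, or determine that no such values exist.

Set key = True.
  then (busy OR NOT key) forces busy = True.
Set door = False.
  then (door OR NOT fan) forces fan = False.
  then (door OR hot) forces hot = True.
  then (fan OR NOT open) forces open = False.
Set net = True.
  then (NOT idle OR NOT net OR open) forces idle = False.
  then (NOT net OR NOT rain) forces rain = False.
  then (rain OR NOT wind) forces wind = False.
All clauses satisfied.

key = True, door = False, net = True, idle = False, busy = True, wind = False, fan = False, rain = False, hot = True, open = False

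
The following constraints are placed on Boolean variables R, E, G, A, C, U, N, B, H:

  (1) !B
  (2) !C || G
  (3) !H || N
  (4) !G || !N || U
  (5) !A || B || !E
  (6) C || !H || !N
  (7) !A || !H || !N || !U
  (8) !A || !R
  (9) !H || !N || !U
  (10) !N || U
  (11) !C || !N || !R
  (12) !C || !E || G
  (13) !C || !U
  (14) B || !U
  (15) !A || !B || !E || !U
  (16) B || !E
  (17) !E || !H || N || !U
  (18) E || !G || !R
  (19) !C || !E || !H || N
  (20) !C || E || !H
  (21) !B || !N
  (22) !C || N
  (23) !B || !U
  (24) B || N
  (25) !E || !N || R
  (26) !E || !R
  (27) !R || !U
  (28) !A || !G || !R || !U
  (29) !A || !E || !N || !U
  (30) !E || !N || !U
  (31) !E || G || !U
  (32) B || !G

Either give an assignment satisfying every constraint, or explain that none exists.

No satisfying assignment exists.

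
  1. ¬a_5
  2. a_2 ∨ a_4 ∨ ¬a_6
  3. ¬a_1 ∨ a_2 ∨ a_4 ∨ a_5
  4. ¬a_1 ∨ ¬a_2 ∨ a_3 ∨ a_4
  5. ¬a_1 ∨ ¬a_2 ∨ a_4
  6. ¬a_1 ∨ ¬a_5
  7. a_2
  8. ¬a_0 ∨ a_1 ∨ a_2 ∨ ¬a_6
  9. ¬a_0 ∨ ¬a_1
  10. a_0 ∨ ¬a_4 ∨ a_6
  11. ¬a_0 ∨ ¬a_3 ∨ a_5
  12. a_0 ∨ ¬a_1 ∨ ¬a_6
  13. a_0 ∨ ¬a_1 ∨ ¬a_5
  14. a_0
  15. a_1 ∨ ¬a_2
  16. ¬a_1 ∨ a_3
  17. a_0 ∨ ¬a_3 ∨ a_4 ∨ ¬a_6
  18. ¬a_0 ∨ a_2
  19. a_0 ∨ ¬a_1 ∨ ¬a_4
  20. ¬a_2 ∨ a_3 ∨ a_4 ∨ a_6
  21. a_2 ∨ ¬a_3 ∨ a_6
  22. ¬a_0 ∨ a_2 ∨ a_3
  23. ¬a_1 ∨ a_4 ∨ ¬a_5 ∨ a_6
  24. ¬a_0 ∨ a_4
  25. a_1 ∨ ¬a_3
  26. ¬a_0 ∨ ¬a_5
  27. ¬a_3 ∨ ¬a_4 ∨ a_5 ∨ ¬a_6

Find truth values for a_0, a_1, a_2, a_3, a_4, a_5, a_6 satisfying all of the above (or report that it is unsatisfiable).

Case a_0 = True:
  (¬a_5) forces a_5 = False.
  (a_2) forces a_2 = True.
  (¬a_0 ∨ ¬a_1) forces a_1 = False.
  Clause (a_1 ∨ ¬a_2) is falsified — contradiction.
Case a_0 = False:
  Clause (a_0) is falsified — contradiction.
Both cases fail, so the formula is unsatisfiable.

Unsatisfiable — no assignment works.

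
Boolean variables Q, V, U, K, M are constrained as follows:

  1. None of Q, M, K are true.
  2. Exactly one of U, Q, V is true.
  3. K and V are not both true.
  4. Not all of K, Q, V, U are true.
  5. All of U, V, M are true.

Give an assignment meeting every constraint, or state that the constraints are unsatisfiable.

Case M = True:
  Constraint (1) is violated (M=T) — contradiction.
Case M = False:
  Constraint (5) is violated (M=F) — contradiction.
Both cases fail — unsatisfiable.

Unsatisfiable — no assignment works.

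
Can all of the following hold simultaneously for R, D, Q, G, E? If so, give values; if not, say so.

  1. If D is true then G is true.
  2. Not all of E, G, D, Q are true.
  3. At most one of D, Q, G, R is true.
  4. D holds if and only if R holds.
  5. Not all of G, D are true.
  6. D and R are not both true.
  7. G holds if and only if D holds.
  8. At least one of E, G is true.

R: False, D: False, Q: True, G: False, E: True

  (1) D=F ⇒ G: vacuous ✓
  (2) {E, G, D, Q}: 2/4 true — not all ✓
  (3) {D, Q, G, R}: 1 true — at most one ✓
  (4) D=F, R=F — same ✓
  (5) {G, D}: 0/2 true — not all ✓
  (6) D=F, R=F — not both ✓
  (7) G=F, D=F — same ✓
  (8) {E, G}: 1 true — at least one ✓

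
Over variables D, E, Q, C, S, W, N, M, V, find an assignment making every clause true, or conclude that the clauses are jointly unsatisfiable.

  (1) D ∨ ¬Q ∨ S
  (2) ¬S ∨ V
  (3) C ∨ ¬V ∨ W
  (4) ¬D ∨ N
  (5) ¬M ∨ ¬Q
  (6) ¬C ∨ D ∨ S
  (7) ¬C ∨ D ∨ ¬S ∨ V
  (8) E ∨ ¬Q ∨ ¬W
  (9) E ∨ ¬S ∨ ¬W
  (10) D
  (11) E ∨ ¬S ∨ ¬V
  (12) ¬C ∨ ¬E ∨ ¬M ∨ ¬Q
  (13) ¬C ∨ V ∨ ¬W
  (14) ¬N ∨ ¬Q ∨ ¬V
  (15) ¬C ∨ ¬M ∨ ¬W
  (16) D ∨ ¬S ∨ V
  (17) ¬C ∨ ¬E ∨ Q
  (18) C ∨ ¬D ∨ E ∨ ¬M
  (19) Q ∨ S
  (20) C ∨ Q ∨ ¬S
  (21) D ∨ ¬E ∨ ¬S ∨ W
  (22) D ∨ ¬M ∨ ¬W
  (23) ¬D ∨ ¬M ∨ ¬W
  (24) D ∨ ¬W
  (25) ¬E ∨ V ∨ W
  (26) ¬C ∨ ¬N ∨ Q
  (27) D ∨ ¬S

D=T; E=T; Q=T; C=F; S=F; W=T; N=T; M=F; V=F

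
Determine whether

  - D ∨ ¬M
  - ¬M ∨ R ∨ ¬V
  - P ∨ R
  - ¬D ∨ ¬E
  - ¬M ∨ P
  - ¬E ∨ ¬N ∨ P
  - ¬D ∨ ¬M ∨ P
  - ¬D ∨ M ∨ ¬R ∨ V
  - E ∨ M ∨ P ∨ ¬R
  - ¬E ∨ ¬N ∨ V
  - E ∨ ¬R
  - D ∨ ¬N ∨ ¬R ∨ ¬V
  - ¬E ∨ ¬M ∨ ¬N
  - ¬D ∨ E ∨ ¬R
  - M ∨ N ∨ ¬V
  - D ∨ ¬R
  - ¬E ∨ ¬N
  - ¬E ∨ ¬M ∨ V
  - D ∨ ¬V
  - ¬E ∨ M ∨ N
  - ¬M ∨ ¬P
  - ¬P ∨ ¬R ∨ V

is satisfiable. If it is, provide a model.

N=F, P=T, R=F, M=F, E=F, D=F, V=F

Set N = False.
Try P = False:
  (P ∨ R) forces R = True.
  (¬M ∨ P) forces M = False.
  (E ∨ M ∨ P ∨ ¬R) forces E = True.
  clause (¬E ∨ M ∨ N) is falsified — backtrack.
So P = True.
  then (¬M ∨ ¬P) forces M = False.
  then (M ∨ N ∨ ¬V) forces V = False.
  then (¬E ∨ M ∨ N) forces E = False.
  then (¬P ∨ ¬R ∨ V) forces R = False.
Set D = False.
All clauses satisfied.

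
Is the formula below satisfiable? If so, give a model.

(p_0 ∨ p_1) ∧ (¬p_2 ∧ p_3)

p_0=F, p_1=T, p_2=F, p_3=T

  p_0 ∨ p_1 = True
  ¬p_2 ∧ p_3 = True
    ¬p_2 = True
Both conjuncts True, so the formula holds.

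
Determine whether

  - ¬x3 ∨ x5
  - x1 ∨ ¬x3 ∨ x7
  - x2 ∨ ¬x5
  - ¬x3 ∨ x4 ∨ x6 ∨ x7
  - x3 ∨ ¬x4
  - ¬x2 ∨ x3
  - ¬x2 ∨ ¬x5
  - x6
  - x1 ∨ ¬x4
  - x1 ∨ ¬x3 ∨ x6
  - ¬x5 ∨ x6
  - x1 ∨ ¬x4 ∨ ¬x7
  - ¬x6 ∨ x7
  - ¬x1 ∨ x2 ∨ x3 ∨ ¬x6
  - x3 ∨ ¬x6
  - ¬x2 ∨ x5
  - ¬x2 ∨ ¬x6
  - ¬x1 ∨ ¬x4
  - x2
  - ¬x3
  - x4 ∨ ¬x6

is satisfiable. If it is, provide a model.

UNSATISFIABLE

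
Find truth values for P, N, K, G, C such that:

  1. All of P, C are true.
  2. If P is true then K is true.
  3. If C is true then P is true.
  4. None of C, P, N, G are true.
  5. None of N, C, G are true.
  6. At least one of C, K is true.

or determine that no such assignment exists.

Case P = True:
  Constraint (4) is violated (P=T) — contradiction.
Case P = False:
  Constraint (1) is violated (P=F) — contradiction.
Both cases fail — unsatisfiable.

Unsatisfiable — no assignment works.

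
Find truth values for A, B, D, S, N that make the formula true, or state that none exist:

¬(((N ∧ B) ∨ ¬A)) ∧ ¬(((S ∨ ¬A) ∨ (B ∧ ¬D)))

A = True, B = False, D = False, S = False, N = False

  ¬(((N ∧ B) ∨ ¬A)) = True
    (N ∧ B) ∨ ¬A = False
      N ∧ B = False
      ¬A = False
  ¬(((S ∨ ¬A) ∨ (B ∧ ¬D))) = True
    (S ∨ ¬A) ∨ (B ∧ ¬D) = False
      S ∨ ¬A = False
        ¬A = False
      B ∧ ¬D = False
        ¬D = True
Both conjuncts True, so the formula holds.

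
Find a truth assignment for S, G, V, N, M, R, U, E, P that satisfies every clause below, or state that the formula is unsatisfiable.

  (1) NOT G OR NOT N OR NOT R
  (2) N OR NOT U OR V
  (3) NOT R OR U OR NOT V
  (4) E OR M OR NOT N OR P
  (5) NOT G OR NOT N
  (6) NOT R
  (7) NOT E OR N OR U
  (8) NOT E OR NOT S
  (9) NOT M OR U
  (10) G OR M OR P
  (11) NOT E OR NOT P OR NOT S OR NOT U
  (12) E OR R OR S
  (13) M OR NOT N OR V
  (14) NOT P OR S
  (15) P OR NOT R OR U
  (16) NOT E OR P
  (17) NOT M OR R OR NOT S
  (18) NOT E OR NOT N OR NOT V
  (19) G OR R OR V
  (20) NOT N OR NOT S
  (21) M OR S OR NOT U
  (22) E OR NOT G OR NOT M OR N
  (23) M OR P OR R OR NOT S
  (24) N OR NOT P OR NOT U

Unit clause (NOT R) forces R = False.
Try S = False:
  (E OR R OR S) forces E = True.
  (NOT P OR S) forces P = False.
  clause (NOT E OR P) is falsified — backtrack.
So S = True.
  then (NOT E OR NOT S) forces E = False.
  then (NOT M OR R OR NOT S) forces M = False.
  then (NOT N OR NOT S) forces N = False.
  then (M OR P OR R OR NOT S) forces P = True.
  then (N OR NOT P OR NOT U) forces U = False.
Set G = True.
Set V = True.
All clauses satisfied.

S: True, G: True, V: True, N: False, M: False, R: False, U: False, E: False, P: True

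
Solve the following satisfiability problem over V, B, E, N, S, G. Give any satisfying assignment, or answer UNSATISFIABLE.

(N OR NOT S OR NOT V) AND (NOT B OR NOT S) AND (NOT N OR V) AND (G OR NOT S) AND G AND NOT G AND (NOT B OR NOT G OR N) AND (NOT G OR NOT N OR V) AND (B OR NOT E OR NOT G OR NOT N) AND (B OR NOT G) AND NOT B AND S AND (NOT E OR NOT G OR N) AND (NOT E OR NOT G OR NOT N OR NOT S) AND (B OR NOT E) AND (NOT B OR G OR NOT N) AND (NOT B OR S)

Unsatisfiable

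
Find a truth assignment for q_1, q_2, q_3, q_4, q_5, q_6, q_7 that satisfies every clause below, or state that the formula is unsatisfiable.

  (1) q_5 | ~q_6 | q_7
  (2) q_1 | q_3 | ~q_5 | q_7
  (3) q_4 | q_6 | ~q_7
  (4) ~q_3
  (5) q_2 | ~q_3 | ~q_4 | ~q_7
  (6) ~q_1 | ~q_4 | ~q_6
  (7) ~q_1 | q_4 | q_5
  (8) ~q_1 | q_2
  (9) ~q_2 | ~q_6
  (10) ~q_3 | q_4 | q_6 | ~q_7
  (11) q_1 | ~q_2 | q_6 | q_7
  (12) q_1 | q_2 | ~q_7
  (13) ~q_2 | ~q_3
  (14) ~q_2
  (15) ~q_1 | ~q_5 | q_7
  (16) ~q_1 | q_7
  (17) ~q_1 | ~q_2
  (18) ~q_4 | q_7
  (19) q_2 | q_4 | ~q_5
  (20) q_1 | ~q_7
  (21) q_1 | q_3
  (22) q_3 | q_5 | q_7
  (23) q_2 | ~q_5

The formula is unsatisfiable.

Case q_2 = True:
  Clause (~q_2) is falsified — contradiction.
Case q_2 = False:
  (~q_3) forces q_3 = False.
  (~q_1 | q_2) forces q_1 = False.
  Clause (q_1 | q_3) is falsified — contradiction.
Both cases fail, so the formula is unsatisfiable.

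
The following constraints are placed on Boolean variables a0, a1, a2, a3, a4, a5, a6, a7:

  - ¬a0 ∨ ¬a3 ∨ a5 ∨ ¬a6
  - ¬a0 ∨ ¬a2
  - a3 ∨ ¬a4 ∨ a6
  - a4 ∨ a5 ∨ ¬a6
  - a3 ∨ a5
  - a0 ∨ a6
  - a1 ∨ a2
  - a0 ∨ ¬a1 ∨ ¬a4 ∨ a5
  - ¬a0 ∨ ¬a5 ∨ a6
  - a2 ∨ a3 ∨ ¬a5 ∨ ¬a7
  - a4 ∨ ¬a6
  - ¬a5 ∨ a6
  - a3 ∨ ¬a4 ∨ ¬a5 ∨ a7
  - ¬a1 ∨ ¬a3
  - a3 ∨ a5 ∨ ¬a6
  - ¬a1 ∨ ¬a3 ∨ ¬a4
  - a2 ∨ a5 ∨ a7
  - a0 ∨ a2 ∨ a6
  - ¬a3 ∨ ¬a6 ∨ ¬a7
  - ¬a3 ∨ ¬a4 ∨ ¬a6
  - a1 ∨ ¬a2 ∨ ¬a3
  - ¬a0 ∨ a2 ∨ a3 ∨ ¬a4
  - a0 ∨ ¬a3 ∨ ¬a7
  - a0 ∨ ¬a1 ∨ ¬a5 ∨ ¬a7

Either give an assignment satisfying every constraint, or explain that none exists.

Set a0 = False.
  then (a0 ∨ a6) forces a6 = True.
  then (a4 ∨ ¬a6) forces a4 = True.
  then (¬a3 ∨ ¬a4 ∨ ¬a6) forces a3 = False.
  then (a3 ∨ a5) forces a5 = True.
  then (a3 ∨ ¬a4 ∨ ¬a5 ∨ a7) forces a7 = True.
  then (a0 ∨ ¬a1 ∨ ¬a5 ∨ ¬a7) forces a1 = False.
  then (a1 ∨ a2) forces a2 = True.
All clauses satisfied.

a0 = False; a1 = False; a2 = True; a3 = False; a4 = True; a5 = True; a6 = True; a7 = True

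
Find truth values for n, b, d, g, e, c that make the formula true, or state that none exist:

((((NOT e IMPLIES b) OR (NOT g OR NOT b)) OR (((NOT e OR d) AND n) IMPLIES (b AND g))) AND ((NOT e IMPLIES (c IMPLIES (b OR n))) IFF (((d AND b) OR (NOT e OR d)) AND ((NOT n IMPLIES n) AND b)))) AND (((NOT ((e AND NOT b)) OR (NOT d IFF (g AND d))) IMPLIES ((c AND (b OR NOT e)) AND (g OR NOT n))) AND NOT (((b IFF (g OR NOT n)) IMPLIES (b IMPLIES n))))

Case b = True: the formula simplifies to ((d OR (NOT e OR d)) AND (NOT n IMPLIES n)) AND ((c AND (g OR NOT n)) AND NOT (((g OR NOT n) IMPLIES n))).
  n = True: the conjunct NOT (((g OR NOT n) IMPLIES n)) becomes NOT ((g IMPLIES True)) = False.
  n = False: the conjunct NOT n IMPLIES n becomes NOT False IMPLIES False = False.
Case b = False: the conjunct NOT (((b IFF (g OR NOT n)) IMPLIES (b IMPLIES n))) becomes NOT ((NOT ((g OR NOT n)) IMPLIES True)) = False.
Both cases fail — unsatisfiable.

Unsatisfiable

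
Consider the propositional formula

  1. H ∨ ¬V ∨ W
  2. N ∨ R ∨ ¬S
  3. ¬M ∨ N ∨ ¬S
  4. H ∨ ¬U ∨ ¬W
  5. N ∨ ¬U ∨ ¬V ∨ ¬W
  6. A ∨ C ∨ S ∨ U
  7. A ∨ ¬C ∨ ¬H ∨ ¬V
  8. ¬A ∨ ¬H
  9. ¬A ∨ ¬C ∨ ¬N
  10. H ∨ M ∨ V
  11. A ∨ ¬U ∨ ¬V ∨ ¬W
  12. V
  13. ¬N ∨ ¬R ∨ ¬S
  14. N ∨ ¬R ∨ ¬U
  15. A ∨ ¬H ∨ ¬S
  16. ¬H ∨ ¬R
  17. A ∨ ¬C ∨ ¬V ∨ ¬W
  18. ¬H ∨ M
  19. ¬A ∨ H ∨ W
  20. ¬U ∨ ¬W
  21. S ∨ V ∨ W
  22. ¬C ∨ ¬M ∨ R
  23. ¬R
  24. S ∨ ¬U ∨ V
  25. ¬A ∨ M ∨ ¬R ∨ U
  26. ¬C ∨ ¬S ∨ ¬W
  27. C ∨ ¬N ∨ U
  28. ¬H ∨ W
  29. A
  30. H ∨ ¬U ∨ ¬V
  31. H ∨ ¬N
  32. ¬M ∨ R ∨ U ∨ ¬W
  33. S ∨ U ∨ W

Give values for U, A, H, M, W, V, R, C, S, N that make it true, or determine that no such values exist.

U = False, A = True, H = False, M = False, W = True, V = True, R = False, C = False, S = False, N = False

Unit clause (V) forces V = True.
Unit clause (¬R) forces R = False.
Unit clause (A) forces A = True.
In (¬A ∨ ¬H) only ¬H is left, so H = False.
In (¬A ∨ H ∨ W) only W is left, so W = True.
In (¬U ∨ ¬W) only ¬U is left, so U = False.
In (H ∨ ¬N) only ¬N is left, so N = False.
In (¬M ∨ R ∨ U ∨ ¬W) only ¬M is left, so M = False.
In (N ∨ R ∨ ¬S) only ¬S is left, so S = False.
Set C = False.
All clauses satisfied.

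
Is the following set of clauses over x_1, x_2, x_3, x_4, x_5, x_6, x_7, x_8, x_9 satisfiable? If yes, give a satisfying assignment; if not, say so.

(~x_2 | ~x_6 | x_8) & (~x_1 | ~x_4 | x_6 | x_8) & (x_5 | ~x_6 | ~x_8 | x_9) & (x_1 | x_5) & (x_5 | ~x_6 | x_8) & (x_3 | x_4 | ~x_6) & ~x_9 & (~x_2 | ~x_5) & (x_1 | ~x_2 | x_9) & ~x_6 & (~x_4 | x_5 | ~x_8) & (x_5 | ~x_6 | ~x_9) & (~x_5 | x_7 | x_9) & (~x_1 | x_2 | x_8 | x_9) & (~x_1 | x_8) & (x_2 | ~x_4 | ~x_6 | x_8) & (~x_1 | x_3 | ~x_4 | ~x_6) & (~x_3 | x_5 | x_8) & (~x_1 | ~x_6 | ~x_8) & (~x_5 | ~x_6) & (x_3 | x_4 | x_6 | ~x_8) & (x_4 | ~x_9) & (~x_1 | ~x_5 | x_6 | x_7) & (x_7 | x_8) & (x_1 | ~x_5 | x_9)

x_1: True, x_2: True, x_3: True, x_4: False, x_5: False, x_6: False, x_7: True, x_8: True, x_9: False

Unit clause (~x_9) forces x_9 = False.
Unit clause (~x_6) forces x_6 = False.
Try x_1 = False:
  (x_1 | x_5) forces x_5 = True.
  clause (x_1 | ~x_5 | x_9) is falsified — backtrack.
So x_1 = True.
  then (~x_1 | x_8) forces x_8 = True.
Set x_2 = True.
  then (~x_2 | ~x_5) forces x_5 = False.
  then (~x_4 | x_5 | ~x_8) forces x_4 = False.
  then (x_3 | x_4 | x_6 | ~x_8) forces x_3 = True.
Set x_7 = True.
All clauses satisfied.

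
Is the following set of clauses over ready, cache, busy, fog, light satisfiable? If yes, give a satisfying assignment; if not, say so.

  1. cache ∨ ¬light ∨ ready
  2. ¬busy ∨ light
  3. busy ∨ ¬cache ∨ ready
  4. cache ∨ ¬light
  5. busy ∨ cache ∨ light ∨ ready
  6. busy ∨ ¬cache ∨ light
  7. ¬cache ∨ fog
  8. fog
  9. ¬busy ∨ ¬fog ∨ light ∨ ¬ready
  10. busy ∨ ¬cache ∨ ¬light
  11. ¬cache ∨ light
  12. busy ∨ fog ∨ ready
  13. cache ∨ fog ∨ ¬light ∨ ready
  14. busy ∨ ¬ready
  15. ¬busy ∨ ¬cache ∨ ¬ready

Unit clause (fog) forces fog = True.
Set ready = False.
Try cache = False:
  (cache ∨ ¬light ∨ ready) forces light = False.
  (¬busy ∨ light) forces busy = False.
  clause (busy ∨ cache ∨ light ∨ ready) is falsified — backtrack.
So cache = True.
  then (busy ∨ ¬cache ∨ ready) forces busy = True.
  then (¬cache ∨ light) forces light = True.
All clauses satisfied.

ready = False; cache = True; busy = True; fog = True; light = True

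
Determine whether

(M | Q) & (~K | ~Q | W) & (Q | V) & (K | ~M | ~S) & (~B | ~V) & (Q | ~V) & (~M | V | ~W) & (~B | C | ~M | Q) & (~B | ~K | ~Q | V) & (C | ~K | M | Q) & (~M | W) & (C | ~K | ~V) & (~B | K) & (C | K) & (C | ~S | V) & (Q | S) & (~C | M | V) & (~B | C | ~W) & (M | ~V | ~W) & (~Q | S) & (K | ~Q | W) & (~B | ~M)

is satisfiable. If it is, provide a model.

Try B = True:
  (~B | ~V) forces V = False.
  (Q | V) forces Q = True.
  (~B | ~K | ~Q | V) forces K = False.
  clause (~B | K) is falsified — backtrack.
So B = False.
Set Q = True.
  then (~Q | S) forces S = True.
Set V = True.
Try C = False:
  (C | ~K | ~V) forces K = False.
  clause (C | K) is falsified — backtrack.
So C = True.
Set K = True.
  then (~K | ~Q | W) forces W = True.
  then (M | ~V | ~W) forces M = True.
All clauses satisfied.

B = False, Q = True, V = True, C = True, K = True, W = True, S = True, M = True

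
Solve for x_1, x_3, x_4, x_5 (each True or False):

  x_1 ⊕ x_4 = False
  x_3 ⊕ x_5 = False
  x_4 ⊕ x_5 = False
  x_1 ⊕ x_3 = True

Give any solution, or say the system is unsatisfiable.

The formula is unsatisfiable.

Adding constraints 1, 2, 3, 4 mod 2: every variable appears an even number of times on the left, so the left side is 0.
But the right sides sum to 1 (mod 2). 0 ≠ 1 — the system is inconsistent.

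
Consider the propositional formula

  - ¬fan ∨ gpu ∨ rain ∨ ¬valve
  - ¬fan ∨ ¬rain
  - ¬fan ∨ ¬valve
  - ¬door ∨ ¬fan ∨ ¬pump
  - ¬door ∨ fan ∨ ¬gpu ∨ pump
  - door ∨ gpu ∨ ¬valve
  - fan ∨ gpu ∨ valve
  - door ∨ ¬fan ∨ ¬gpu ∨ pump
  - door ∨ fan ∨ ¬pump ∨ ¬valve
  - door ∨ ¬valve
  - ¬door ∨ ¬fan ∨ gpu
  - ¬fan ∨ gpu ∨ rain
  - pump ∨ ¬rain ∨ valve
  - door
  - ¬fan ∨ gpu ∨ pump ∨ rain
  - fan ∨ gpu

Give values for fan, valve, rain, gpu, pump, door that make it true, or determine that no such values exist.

Unit clause (door) forces door = True.
Set fan = False.
  then (fan ∨ gpu) forces gpu = True.
  then (¬door ∨ fan ∨ ¬gpu ∨ pump) forces pump = True.
Set valve = False.
Set rain = False.
All clauses satisfied.

fan = False, valve = False, rain = False, gpu = True, pump = True, door = True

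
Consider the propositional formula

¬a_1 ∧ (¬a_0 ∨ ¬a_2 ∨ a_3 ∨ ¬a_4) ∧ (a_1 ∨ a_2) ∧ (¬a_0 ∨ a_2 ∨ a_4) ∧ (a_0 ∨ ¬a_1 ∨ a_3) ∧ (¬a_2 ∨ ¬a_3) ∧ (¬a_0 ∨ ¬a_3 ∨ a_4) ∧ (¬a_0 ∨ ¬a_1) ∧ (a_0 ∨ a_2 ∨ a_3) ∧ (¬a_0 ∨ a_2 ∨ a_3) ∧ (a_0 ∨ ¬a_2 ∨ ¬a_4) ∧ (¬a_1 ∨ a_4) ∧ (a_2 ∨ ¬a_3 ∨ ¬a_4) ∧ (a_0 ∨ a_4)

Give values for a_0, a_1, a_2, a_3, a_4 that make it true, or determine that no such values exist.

Unit clause (¬a_1) forces a_1 = False.
In (a_1 ∨ a_2) only a_2 is left, so a_2 = True.
In (¬a_2 ∨ ¬a_3) only ¬a_3 is left, so a_3 = False.
Set a_0 = True.
  then (¬a_0 ∨ ¬a_2 ∨ a_3 ∨ ¬a_4) forces a_4 = False.
All clauses satisfied.

a_0 = True; a_1 = False; a_2 = True; a_3 = False; a_4 = False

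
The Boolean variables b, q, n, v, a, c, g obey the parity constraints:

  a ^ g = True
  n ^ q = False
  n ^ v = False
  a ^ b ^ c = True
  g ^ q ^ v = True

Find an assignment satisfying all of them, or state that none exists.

b = False, q = True, n = True, v = True, a = False, c = True, g = True

a ^ g = F ^ T = True ✓
n ^ q = T ^ T = False ✓
n ^ v = T ^ T = False ✓
a ^ b ^ c = F ^ F ^ T = True ✓
g ^ q ^ v = T ^ T ^ T = True ✓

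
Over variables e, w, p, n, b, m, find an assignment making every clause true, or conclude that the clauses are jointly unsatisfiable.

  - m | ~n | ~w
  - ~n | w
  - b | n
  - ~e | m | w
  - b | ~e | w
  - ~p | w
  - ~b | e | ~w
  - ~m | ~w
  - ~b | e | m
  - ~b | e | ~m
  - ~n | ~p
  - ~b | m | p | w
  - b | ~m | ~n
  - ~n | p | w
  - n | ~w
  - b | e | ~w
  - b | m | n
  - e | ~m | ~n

Set e = True.
Try w = True:
  (~m | ~w) forces m = False.
  (m | ~n | ~w) forces n = False.
  clause (n | ~w) is falsified — backtrack.
So w = False.
  then (~n | w) forces n = False.
  then (b | n) forces b = True.
  then (~e | m | w) forces m = True.
  then (~p | w) forces p = False.
All clauses satisfied.

e = True, w = False, p = False, n = False, b = True, m = True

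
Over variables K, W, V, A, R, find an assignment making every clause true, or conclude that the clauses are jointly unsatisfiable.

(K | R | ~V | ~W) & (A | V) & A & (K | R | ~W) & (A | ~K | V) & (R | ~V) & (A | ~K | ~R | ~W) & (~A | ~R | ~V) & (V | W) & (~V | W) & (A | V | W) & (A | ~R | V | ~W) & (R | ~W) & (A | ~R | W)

Unit clause (A) forces A = True.
Set K = True.
Try W = False:
  (V | W) forces V = True.
  clause (~V | W) is falsified — backtrack.
So W = True.
  then (R | ~W) forces R = True.
  then (~A | ~R | ~V) forces V = False.
All clauses satisfied.

K=T; W=T; V=F; A=T; R=T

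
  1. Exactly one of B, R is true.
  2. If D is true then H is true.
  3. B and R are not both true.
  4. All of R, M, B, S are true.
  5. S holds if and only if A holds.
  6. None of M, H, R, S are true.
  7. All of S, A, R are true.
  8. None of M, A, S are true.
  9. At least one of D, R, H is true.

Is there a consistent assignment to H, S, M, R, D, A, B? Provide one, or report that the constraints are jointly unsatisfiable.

Case S = True:
  Constraint (6) is violated (S=T) — contradiction.
Case S = False:
  Constraint (4) is violated (S=F) — contradiction.
Both cases fail — unsatisfiable.

No satisfying assignment exists.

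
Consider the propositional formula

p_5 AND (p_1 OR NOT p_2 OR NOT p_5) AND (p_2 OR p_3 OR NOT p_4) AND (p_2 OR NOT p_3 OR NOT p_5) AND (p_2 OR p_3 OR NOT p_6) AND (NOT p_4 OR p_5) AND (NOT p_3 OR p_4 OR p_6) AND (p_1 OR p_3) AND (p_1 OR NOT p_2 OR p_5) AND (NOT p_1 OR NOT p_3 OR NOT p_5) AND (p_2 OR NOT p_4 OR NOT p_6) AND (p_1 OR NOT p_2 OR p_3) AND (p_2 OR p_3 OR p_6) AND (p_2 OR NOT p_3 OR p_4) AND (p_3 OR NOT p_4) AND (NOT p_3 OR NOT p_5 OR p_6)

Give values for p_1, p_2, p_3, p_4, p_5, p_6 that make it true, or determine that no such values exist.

Unit clause (p_5) forces p_5 = True.
Try p_1 = False:
  (p_1 OR NOT p_2 OR NOT p_5) forces p_2 = False.
  (p_2 OR NOT p_3 OR NOT p_5) forces p_3 = False.
  clause (p_1 OR p_3) is falsified — backtrack.
So p_1 = True.
  then (NOT p_1 OR NOT p_3 OR NOT p_5) forces p_3 = False.
  then (p_3 OR NOT p_4) forces p_4 = False.
Try p_2 = False:
  (p_2 OR p_3 OR NOT p_6) forces p_6 = False.
  clause (p_2 OR p_3 OR p_6) is falsified — backtrack.
So p_2 = True.
Set p_6 = False.
All clauses satisfied.

p_1: True; p_2: True; p_3: False; p_4: False; p_5: True; p_6: False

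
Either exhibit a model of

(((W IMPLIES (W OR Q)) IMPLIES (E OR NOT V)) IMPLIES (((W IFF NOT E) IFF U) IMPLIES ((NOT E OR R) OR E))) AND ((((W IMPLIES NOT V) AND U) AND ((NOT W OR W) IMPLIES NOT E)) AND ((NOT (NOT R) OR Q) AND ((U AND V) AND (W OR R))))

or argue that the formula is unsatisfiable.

W=F, E=F, Q=T, R=T, U=T, V=T

  ((W IMPLIES (W OR Q)) IMPLIES (E OR NOT V)) IMPLIES (((W IFF NOT E) IFF U) IMPLIES ((NOT E OR R) OR E)) = True
    (W IMPLIES (W OR Q)) IMPLIES (E OR NOT V) = False
      W IMPLIES (W OR Q) = True
        W OR Q = True
      E OR NOT V = False
        NOT V = False
    ((W IFF NOT E) IFF U) IMPLIES ((NOT E OR R) OR E) = True
      (W IFF NOT E) IFF U = False
        W IFF NOT E = False
          NOT E = True
      (NOT E OR R) OR E = True
        NOT E OR R = True
          NOT E = True
  (((W IMPLIES NOT V) AND U) AND ((NOT W OR W) IMPLIES NOT E)) AND ((NOT (NOT R) OR Q) AND ((U AND V) AND (W OR R))) = True
    ((W IMPLIES NOT V) AND U) AND ((NOT W OR W) IMPLIES NOT E) = True
      (W IMPLIES NOT V) AND U = True
        W IMPLIES NOT V = True
          NOT V = False
      (NOT W OR W) IMPLIES NOT E = True
        NOT W OR W = True
          NOT W = True
        NOT E = True
    (NOT (NOT R) OR Q) AND ((U AND V) AND (W OR R)) = True
      NOT (NOT R) OR Q = True
        NOT (NOT R) = True
          NOT R = False
      (U AND V) AND (W OR R) = True
        U AND V = True
        W OR R = True
Both conjuncts True, so the formula holds.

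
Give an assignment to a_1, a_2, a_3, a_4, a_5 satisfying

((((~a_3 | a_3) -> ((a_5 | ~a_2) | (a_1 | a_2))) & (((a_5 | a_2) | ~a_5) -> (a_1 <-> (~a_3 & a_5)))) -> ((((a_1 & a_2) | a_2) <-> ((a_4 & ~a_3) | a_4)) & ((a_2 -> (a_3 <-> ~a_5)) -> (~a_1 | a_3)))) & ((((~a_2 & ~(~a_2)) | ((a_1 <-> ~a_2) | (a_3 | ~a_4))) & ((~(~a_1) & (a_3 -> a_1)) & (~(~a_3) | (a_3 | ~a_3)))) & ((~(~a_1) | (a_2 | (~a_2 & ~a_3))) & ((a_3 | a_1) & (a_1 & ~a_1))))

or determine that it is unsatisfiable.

Case a_1 = True: the conjunct ~a_1 is False.
Case a_1 = False: the conjunct ~(~a_1) becomes ~(~False) = False.
Both cases fail — unsatisfiable.

UNSATISFIABLE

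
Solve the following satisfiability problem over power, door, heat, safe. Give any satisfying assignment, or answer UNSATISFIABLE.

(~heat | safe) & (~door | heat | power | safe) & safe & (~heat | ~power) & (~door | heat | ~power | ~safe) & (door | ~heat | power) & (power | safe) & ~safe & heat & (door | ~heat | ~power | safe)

Case safe = True:
  Clause (~safe) is falsified — contradiction.
Case safe = False:
  Clause (safe) is falsified — contradiction.
Both cases fail, so the formula is unsatisfiable.

Unsatisfiable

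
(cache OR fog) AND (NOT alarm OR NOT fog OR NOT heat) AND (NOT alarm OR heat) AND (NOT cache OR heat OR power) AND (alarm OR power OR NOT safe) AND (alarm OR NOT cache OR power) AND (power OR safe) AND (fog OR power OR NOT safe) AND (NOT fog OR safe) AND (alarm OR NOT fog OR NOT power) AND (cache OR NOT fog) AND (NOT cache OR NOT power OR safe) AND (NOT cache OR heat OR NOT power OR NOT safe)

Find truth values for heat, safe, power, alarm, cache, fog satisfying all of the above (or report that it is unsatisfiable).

Set heat = True.
Try safe = False:
  (power OR safe) forces power = True.
  (NOT fog OR safe) forces fog = False.
  (cache OR fog) forces cache = True.
  clause (NOT cache OR NOT power OR safe) is falsified — backtrack.
So safe = True.
Set power = True.
Set alarm = True.
  then (NOT alarm OR NOT fog OR NOT heat) forces fog = False.
  then (cache OR fog) forces cache = True.
All clauses satisfied.

heat = True, safe = True, power = True, alarm = True, cache = True, fog = False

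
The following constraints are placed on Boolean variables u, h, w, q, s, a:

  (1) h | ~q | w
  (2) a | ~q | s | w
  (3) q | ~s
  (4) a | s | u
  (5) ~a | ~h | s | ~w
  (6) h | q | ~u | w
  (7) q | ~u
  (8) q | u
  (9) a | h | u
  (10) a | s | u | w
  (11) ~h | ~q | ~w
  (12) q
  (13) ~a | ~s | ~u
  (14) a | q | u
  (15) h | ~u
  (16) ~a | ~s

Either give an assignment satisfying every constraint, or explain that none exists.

Unit clause (q) forces q = True.
Set u = False.
Set h = False.
  then (h | ~q | w) forces w = True.
  then (a | h | u) forces a = True.
  then (~a | ~s) forces s = False.
All clauses satisfied.

u=F, h=F, w=T, q=T, s=F, a=T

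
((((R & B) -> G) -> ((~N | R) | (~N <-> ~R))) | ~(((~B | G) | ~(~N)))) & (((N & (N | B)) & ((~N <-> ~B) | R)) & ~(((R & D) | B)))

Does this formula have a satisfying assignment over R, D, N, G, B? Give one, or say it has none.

R=T, D=F, N=T, G=F, B=F

  (((R & B) -> G) -> ((~N | R) | (~N <-> ~R))) | ~(((~B | G) | ~(~N))) = True
    ((R & B) -> G) -> ((~N | R) | (~N <-> ~R)) = True
      (R & B) -> G = True
        R & B = False
      (~N | R) | (~N <-> ~R) = True
        ~N | R = True
          ~N = False
        ~N <-> ~R = True
          ~N = False
          ~R = False
    ~(((~B | G) | ~(~N))) = False
      (~B | G) | ~(~N) = True
        ~B | G = True
          ~B = True
        ~(~N) = True
          ~N = False
  ((N & (N | B)) & ((~N <-> ~B) | R)) & ~(((R & D) | B)) = True
    (N & (N | B)) & ((~N <-> ~B) | R) = True
      N & (N | B) = True
        N | B = True
      (~N <-> ~B) | R = True
        ~N <-> ~B = False
          ~N = False
          ~B = True
    ~(((R & D) | B)) = True
      (R & D) | B = False
        R & D = False
Both conjuncts True, so the formula holds.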